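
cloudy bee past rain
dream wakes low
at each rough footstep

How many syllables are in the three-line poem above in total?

Line 1: cloudy(2) + bee(1) + past(1) + rain(1) = 5
Line 2: dream(1) + wakes(1) + low(1) = 3
Line 3: at(1) + each(1) + rough(1) + footstep(2) = 5
Total: 5 + 3 + 5 = 13

13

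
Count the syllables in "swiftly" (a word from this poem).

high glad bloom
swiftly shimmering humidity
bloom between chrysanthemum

2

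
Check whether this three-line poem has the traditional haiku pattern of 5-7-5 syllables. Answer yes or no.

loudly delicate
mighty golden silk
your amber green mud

Line 1: loudly(2) + delicate(3) = 5 ✓
Line 2: mighty(2) + golden(2) + silk(1) = 5 (expected 7)
Line 3: your(1) + amber(2) + green(1) + mud(1) = 5 ✓

No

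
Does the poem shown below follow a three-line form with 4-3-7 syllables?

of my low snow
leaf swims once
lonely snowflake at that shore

Yes

Line 1: of(1) + my(1) + low(1) + snow(1) = 4 ✓
Line 2: leaf(1) + swims(1) + once(1) = 3 ✓
Line 3: lonely(2) + snowflake(2) + at(1) + that(1) + shore(1) = 7 ✓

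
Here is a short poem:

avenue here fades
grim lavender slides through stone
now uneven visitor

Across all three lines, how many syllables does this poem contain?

Line 1: avenue (3), here (1), fades (1) → 5
Line 2: grim (1), lavender (3), slides (1), through (1), stone (1) → 7
Line 3: now (1), uneven (3), visitor (3) → 7
Total: 5 + 7 + 7 = 19

19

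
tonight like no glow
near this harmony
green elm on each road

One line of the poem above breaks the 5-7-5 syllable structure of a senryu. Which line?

Line 1: "tonight like no glow": 2+1+1+1 = 5 ✓
Line 2: "near this harmony": 1+1+3 = 5 (expected 7)
Line 3: "green elm on each road": 1+1+1+1+1 = 5 ✓

The second line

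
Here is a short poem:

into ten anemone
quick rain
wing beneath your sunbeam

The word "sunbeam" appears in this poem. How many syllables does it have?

2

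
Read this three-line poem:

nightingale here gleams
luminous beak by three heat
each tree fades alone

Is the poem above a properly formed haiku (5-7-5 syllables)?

Yes

Line 1: "nightingale here gleams": 3+1+1 = 5 ✓
Line 2: "luminous beak by three heat": 3+1+1+1+1 = 7 ✓
Line 3: "each tree fades alone": 1+1+1+2 = 5 ✓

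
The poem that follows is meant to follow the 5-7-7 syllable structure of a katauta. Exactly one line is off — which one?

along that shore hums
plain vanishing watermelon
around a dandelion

The second line

Line 1: along (2), that (1), shore (1), hums (1) → 5 ✓
Line 2: plain (1), vanishing (3), watermelon (4) → 8 (expected 7)
Line 3: around (2), a (1), dandelion (4) → 7 ✓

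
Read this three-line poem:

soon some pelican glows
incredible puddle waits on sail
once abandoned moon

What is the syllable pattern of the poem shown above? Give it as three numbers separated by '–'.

Line 1: "soon some pelican glows": 1+1+3+1 = 6
Line 2: "incredible puddle waits on sail": 4+2+1+1+1 = 9
Line 3: "once abandoned moon": 1+3+1 = 5

6–9–5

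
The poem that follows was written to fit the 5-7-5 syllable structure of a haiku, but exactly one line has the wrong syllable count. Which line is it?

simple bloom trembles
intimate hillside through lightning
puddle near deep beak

Line 1: "simple bloom trembles": 2+1+2 = 5 ✓
Line 2: "intimate hillside through lightning": 3+2+1+2 = 8 (expected 7)
Line 3: "puddle near deep beak": 2+1+1+1 = 5 ✓

Line 2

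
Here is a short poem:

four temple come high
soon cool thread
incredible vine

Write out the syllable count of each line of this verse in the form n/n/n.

5/3/5

Line 1: "four temple come high": 1+2+1+1 = 5
Line 2: "soon cool thread": 1+1+1 = 3
Line 3: "incredible vine": 4+1 = 5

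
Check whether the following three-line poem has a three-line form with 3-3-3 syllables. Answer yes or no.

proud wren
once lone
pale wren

Line 1: proud(1) + wren(1) = 2 (expected 3)
Line 2: once(1) + lone(1) = 2 (expected 3)
Line 3: pale(1) + wren(1) = 2 (expected 3)

No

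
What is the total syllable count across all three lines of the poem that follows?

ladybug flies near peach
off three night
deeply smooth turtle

14

Line 1: ladybug (3), flies (1), near (1), peach (1) → 6
Line 2: off (1), three (1), night (1) → 3
Line 3: deeply (2), smooth (1), turtle (2) → 5
Total: 6 + 3 + 5 = 14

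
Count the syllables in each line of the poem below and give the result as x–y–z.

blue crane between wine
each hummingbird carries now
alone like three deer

Line 1: blue(1) + crane(1) + between(2) + wine(1) = 5
Line 2: each(1) + hummingbird(3) + carries(2) + now(1) = 7
Line 3: alone(2) + like(1) + three(1) + deer(1) = 5

5–7–5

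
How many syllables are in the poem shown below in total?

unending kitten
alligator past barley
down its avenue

17

Line 1: unending(3) + kitten(2) = 5
Line 2: alligator(4) + past(1) + barley(2) = 7
Line 3: down(1) + its(1) + avenue(3) = 5
Total: 5 + 7 + 5 = 17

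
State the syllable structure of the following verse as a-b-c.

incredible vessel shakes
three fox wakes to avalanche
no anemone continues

Line 1: incredible (4), vessel (2), shakes (1) → 7
Line 2: three (1), fox (1), wakes (1), to (1), avalanche (3) → 7
Line 3: no (1), anemone (4), continues (3) → 8

7-7-8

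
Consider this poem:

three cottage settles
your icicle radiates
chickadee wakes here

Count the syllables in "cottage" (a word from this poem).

2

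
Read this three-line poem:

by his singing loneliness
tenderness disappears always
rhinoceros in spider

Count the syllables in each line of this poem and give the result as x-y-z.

7-8-7

Line 1: by(1) + his(1) + singing(2) + loneliness(3) = 7
Line 2: tenderness(3) + disappears(3) + always(2) = 8
Line 3: rhinoceros(4) + in(1) + spider(2) = 7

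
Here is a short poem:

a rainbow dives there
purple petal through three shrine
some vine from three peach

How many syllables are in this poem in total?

Line 1: "a rainbow dives there": 1+2+1+1 = 5
Line 2: "purple petal through three shrine": 2+2+1+1+1 = 7
Line 3: "some vine from three peach": 1+1+1+1+1 = 5
Total: 5 + 7 + 5 = 17

17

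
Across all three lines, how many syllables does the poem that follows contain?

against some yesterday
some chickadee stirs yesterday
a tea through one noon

19

Line 1: "against some yesterday": 2+1+3 = 6
Line 2: "some chickadee stirs yesterday": 1+3+1+3 = 8
Line 3: "a tea through one noon": 1+1+1+1+1 = 5
Total: 6 + 8 + 5 = 19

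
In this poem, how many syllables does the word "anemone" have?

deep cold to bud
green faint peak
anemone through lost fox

4

"anemone" has 4 syllables.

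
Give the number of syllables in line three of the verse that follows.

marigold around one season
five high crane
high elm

2

Line three: high(1) + elm(1) = 2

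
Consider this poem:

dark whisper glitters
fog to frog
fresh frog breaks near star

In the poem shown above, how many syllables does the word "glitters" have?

"glitters" has 2 syllables.

2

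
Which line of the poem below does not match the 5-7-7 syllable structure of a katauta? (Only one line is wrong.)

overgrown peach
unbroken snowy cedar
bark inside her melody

Line 1

Line 1: overgrown(3) + peach(1) = 4 (expected 5)
Line 2: unbroken(3) + snowy(2) + cedar(2) = 7 ✓
Line 3: bark(1) + inside(2) + her(1) + melody(3) = 7 ✓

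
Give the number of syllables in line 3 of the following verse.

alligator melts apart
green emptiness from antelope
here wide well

Line 3: here (1), wide (1), well (1) → 3

3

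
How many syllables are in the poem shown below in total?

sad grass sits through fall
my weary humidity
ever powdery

Line 1: sad(1) + grass(1) + sits(1) + through(1) + fall(1) = 5
Line 2: my(1) + weary(2) + humidity(4) = 7
Line 3: ever(2) + powdery(3) = 5
Total: 5 + 7 + 5 = 17

17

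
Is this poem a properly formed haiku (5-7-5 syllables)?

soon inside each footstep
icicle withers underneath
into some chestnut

No

Line 1: "soon inside each footstep": 1+2+1+2 = 6 (expected 5)
Line 2: "icicle withers underneath": 3+2+3 = 8 (expected 7)
Line 3: "into some chestnut": 2+1+2 = 5 ✓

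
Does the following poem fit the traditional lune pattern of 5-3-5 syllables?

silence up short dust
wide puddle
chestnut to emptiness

Line 1: "silence up short dust": 2+1+1+1 = 5 ✓
Line 2: "wide puddle": 1+2 = 3 ✓
Line 3: "chestnut to emptiness": 2+1+3 = 6 (expected 5)

No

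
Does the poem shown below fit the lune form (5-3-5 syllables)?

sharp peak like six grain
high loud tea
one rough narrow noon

Yes

Line 1: sharp (1), peak (1), like (1), six (1), grain (1) → 5 ✓
Line 2: high (1), loud (1), tea (1) → 3 ✓
Line 3: one (1), rough (1), narrow (2), noon (1) → 5 ✓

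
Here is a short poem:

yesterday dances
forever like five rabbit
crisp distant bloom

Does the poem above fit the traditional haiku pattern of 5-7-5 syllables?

Line 1: "yesterday dances": 3+2 = 5 ✓
Line 2: "forever like five rabbit": 3+1+1+2 = 7 ✓
Line 3: "crisp distant bloom": 1+2+1 = 4 (expected 5)

No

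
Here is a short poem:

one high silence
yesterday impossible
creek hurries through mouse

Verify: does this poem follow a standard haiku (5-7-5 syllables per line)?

Line 1: one(1) + high(1) + silence(2) = 4 (expected 5)
Line 2: yesterday(3) + impossible(4) = 7 ✓
Line 3: creek(1) + hurries(2) + through(1) + mouse(1) = 5 ✓

No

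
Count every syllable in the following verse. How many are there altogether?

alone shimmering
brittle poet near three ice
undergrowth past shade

17

Line 1: alone (2), shimmering (3) → 5
Line 2: brittle (2), poet (2), near (1), three (1), ice (1) → 7
Line 3: undergrowth (3), past (1), shade (1) → 5
Total: 5 + 7 + 5 = 17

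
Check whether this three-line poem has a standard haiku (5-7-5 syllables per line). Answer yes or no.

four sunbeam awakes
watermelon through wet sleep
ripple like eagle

Line 1: four (1), sunbeam (2), awakes (2) → 5 ✓
Line 2: watermelon (4), through (1), wet (1), sleep (1) → 7 ✓
Line 3: ripple (2), like (1), eagle (2) → 5 ✓

Yes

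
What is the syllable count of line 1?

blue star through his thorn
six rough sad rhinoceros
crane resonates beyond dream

5

Line 1: "blue star through his thorn": 1+1+1+1+1 = 5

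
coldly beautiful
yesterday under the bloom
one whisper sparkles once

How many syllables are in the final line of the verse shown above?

6

The final line: one (1), whisper (2), sparkles (2), once (1) → 6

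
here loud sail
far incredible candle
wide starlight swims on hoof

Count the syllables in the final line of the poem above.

The final line: wide (1), starlight (2), swims (1), on (1), hoof (1) → 6

6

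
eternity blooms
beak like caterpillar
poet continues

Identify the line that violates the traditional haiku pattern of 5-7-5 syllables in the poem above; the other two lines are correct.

Line 1: eternity(4) + blooms(1) = 5 ✓
Line 2: beak(1) + like(1) + caterpillar(4) = 6 (expected 7)
Line 3: poet(2) + continues(3) = 5 ✓

The second line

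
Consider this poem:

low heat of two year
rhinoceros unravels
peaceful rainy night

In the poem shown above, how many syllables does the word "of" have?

1

"of" has 1 syllable.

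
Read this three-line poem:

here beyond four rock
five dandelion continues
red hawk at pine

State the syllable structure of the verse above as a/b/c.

Line 1: here (1), beyond (2), four (1), rock (1) → 5
Line 2: five (1), dandelion (4), continues (3) → 8
Line 3: red (1), hawk (1), at (1), pine (1) → 4

5/8/4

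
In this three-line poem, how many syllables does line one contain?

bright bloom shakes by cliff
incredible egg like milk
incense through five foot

Line one: bright (1), bloom (1), shakes (1), by (1), cliff (1) → 5

5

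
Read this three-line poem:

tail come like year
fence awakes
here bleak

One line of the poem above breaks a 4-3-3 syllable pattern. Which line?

Line 3

Line 1: "tail come like year": 1+1+1+1 = 4 ✓
Line 2: "fence awakes": 1+2 = 3 ✓
Line 3: "here bleak": 1+1 = 2 (expected 3)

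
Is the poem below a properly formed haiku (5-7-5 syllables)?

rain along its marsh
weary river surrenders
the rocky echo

Line 1: "rain along its marsh": 1+2+1+1 = 5 ✓
Line 2: "weary river surrenders": 2+2+3 = 7 ✓
Line 3: "the rocky echo": 1+2+2 = 5 ✓

Yes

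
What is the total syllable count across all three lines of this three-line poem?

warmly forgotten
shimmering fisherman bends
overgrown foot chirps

17

Line 1: warmly (2), forgotten (3) → 5
Line 2: shimmering (3), fisherman (3), bends (1) → 7
Line 3: overgrown (3), foot (1), chirps (1) → 5
Total: 5 + 7 + 5 = 17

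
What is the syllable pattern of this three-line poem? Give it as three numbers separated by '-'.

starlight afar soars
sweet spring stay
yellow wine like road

5-3-5

Line 1: "starlight afar soars": 2+2+1 = 5
Line 2: "sweet spring stay": 1+1+1 = 3
Line 3: "yellow wine like road": 2+1+1+1 = 5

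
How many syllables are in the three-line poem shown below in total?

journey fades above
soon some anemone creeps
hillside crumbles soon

Line 1: journey(2) + fades(1) + above(2) = 5
Line 2: soon(1) + some(1) + anemone(4) + creeps(1) = 7
Line 3: hillside(2) + crumbles(2) + soon(1) = 5
Total: 5 + 7 + 5 = 17

17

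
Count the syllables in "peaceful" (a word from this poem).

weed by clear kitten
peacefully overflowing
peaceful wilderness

2

"peaceful" has 2 syllables.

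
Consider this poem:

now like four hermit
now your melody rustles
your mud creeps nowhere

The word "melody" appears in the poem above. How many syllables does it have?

3

"melody" has 3 syllables.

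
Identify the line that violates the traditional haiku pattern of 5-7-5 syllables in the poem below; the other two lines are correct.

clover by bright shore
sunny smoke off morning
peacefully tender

Line 1: "clover by bright shore": 2+1+1+1 = 5 ✓
Line 2: "sunny smoke off morning": 2+1+1+2 = 6 (expected 7)
Line 3: "peacefully tender": 3+2 = 5 ✓

Line 2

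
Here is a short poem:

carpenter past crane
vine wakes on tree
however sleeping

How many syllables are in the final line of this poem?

5

The final line: however (3), sleeping (2) → 5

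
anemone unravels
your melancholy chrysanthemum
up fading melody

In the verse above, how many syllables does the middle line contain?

The middle line: your (1), melancholy (4), chrysanthemum (4) → 9

9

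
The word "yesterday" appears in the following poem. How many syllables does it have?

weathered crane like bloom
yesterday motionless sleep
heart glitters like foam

3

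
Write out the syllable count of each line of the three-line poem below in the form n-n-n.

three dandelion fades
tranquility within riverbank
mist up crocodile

Line 1: "three dandelion fades": 1+4+1 = 6
Line 2: "tranquility within riverbank": 4+2+3 = 9
Line 3: "mist up crocodile": 1+1+3 = 5

6-9-5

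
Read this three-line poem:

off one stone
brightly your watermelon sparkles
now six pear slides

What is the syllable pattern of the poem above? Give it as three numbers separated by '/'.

3/9/4

Line 1: off(1) + one(1) + stone(1) = 3
Line 2: brightly(2) + your(1) + watermelon(4) + sparkles(2) = 9
Line 3: now(1) + six(1) + pear(1) + slides(1) = 4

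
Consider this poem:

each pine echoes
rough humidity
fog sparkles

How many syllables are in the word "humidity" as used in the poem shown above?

4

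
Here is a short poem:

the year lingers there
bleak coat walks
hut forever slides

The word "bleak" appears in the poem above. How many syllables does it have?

1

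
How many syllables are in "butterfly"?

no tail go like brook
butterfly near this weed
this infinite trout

3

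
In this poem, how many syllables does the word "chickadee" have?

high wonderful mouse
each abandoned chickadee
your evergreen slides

"chickadee" has 3 syllables.

3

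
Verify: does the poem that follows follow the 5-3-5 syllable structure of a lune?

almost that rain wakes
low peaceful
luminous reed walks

Line 1: almost(2) + that(1) + rain(1) + wakes(1) = 5 ✓
Line 2: low(1) + peaceful(2) = 3 ✓
Line 3: luminous(3) + reed(1) + walks(1) = 5 ✓

Yes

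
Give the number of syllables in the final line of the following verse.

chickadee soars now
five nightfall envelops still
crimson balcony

5

The final line: crimson (2), balcony (3) → 5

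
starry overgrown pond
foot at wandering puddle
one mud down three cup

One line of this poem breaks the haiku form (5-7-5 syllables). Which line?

Line 1: "starry overgrown pond": 2+3+1 = 6 (expected 5)
Line 2: "foot at wandering puddle": 1+1+3+2 = 7 ✓
Line 3: "one mud down three cup": 1+1+1+1+1 = 5 ✓

The first line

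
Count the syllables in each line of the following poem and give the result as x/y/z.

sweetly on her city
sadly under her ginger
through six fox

Line 1: sweetly(2) + on(1) + her(1) + city(2) = 6
Line 2: sadly(2) + under(2) + her(1) + ginger(2) = 7
Line 3: through(1) + six(1) + fox(1) = 3

6/7/3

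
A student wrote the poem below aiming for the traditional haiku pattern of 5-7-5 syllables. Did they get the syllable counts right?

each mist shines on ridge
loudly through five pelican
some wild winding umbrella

Line 1: each (1), mist (1), shines (1), on (1), ridge (1) → 5 ✓
Line 2: loudly (2), through (1), five (1), pelican (3) → 7 ✓
Line 3: some (1), wild (1), winding (2), umbrella (3) → 7 (expected 5)

No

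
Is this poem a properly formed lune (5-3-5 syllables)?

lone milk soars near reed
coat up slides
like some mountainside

Yes

Line 1: lone(1) + milk(1) + soars(1) + near(1) + reed(1) = 5 ✓
Line 2: coat(1) + up(1) + slides(1) = 3 ✓
Line 3: like(1) + some(1) + mountainside(3) = 5 ✓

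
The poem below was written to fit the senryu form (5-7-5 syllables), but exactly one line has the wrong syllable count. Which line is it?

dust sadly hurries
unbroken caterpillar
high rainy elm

The third line

Line 1: dust (1), sadly (2), hurries (2) → 5 ✓
Line 2: unbroken (3), caterpillar (4) → 7 ✓
Line 3: high (1), rainy (2), elm (1) → 4 (expected 5)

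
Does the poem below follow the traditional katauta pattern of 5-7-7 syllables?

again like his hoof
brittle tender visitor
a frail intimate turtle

Yes

Line 1: "again like his hoof": 2+1+1+1 = 5 ✓
Line 2: "brittle tender visitor": 2+2+3 = 7 ✓
Line 3: "a frail intimate turtle": 1+1+3+2 = 7 ✓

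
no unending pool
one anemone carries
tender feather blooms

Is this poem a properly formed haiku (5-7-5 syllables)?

Yes

Line 1: no (1), unending (3), pool (1) → 5 ✓
Line 2: one (1), anemone (4), carries (2) → 7 ✓
Line 3: tender (2), feather (2), blooms (1) → 5 ✓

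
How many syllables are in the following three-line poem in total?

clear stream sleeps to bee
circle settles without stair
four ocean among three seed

19

Line 1: clear(1) + stream(1) + sleeps(1) + to(1) + bee(1) = 5
Line 2: circle(2) + settles(2) + without(2) + stair(1) = 7
Line 3: four(1) + ocean(2) + among(2) + three(1) + seed(1) = 7
Total: 5 + 7 + 7 = 19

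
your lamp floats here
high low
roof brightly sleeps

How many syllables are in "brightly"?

"brightly" has 2 syllables.

2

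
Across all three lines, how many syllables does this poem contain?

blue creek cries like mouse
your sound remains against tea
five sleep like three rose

Line 1: blue(1) + creek(1) + cries(1) + like(1) + mouse(1) = 5
Line 2: your(1) + sound(1) + remains(2) + against(2) + tea(1) = 7
Line 3: five(1) + sleep(1) + like(1) + three(1) + rose(1) = 5
Total: 5 + 7 + 5 = 17

17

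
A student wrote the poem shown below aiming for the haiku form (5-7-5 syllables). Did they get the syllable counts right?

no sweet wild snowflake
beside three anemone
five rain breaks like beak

Line 1: no(1) + sweet(1) + wild(1) + snowflake(2) = 5 ✓
Line 2: beside(2) + three(1) + anemone(4) = 7 ✓
Line 3: five(1) + rain(1) + breaks(1) + like(1) + beak(1) = 5 ✓

Yes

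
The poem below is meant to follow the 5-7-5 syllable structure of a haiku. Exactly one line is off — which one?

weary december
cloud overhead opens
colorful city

Line 2

Line 1: "weary december": 2+3 = 5 ✓
Line 2: "cloud overhead opens": 1+3+2 = 6 (expected 7)
Line 3: "colorful city": 3+2 = 5 ✓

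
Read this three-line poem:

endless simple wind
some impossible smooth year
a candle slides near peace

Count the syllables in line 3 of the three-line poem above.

6

Line 3: a (1), candle (2), slides (1), near (1), peace (1) → 6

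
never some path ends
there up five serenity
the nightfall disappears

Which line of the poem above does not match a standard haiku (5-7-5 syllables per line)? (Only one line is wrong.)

Line 1: never (2), some (1), path (1), ends (1) → 5 ✓
Line 2: there (1), up (1), five (1), serenity (4) → 7 ✓
Line 3: the (1), nightfall (2), disappears (3) → 6 (expected 5)

The third line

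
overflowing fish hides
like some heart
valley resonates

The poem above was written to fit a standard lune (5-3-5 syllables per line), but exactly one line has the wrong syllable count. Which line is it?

Line 1: "overflowing fish hides": 4+1+1 = 6 (expected 5)
Line 2: "like some heart": 1+1+1 = 3 ✓
Line 3: "valley resonates": 2+3 = 5 ✓

The first line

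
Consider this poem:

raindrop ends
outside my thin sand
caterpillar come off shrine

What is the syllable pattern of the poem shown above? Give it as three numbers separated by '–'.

3–5–7

Line 1: raindrop (2), ends (1) → 3
Line 2: outside (2), my (1), thin (1), sand (1) → 5
Line 3: caterpillar (4), come (1), off (1), shrine (1) → 7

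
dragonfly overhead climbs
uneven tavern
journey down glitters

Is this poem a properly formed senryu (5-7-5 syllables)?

No

Line 1: dragonfly (3), overhead (3), climbs (1) → 7 (expected 5)
Line 2: uneven (3), tavern (2) → 5 (expected 7)
Line 3: journey (2), down (1), glitters (2) → 5 ✓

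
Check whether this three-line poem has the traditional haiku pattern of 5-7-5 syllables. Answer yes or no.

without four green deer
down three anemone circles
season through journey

Line 1: without(2) + four(1) + green(1) + deer(1) = 5 ✓
Line 2: down(1) + three(1) + anemone(4) + circles(2) = 8 (expected 7)
Line 3: season(2) + through(1) + journey(2) = 5 ✓

No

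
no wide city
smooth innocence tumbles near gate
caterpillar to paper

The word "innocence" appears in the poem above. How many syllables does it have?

"innocence" has 3 syllables.

3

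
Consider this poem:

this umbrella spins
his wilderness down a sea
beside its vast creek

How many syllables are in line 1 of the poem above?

Line 1: this (1), umbrella (3), spins (1) → 5

5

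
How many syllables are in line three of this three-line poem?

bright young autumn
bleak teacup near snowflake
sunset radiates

Line three: "sunset radiates": 2+3 = 5

5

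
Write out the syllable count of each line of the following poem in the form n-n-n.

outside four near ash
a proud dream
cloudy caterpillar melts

Line 1: outside (2), four (1), near (1), ash (1) → 5
Line 2: a (1), proud (1), dream (1) → 3
Line 3: cloudy (2), caterpillar (4), melts (1) → 7

5-3-7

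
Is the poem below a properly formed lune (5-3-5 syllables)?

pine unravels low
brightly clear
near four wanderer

Line 1: "pine unravels low": 1+3+1 = 5 ✓
Line 2: "brightly clear": 2+1 = 3 ✓
Line 3: "near four wanderer": 1+1+3 = 5 ✓

Yes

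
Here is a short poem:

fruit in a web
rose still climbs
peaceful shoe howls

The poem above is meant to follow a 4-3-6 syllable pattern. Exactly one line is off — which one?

The third line

Line 1: fruit(1) + in(1) + a(1) + web(1) = 4 ✓
Line 2: rose(1) + still(1) + climbs(1) = 3 ✓
Line 3: peaceful(2) + shoe(1) + howls(1) = 4 (expected 6)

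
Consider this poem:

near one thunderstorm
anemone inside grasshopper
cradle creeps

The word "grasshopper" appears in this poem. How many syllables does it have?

3

"grasshopper" has 3 syllables.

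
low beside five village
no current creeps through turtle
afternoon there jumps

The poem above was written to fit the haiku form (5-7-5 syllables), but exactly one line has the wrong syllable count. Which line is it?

Line 1: "low beside five village": 1+2+1+2 = 6 (expected 5)
Line 2: "no current creeps through turtle": 1+2+1+1+2 = 7 ✓
Line 3: "afternoon there jumps": 3+1+1 = 5 ✓

The first line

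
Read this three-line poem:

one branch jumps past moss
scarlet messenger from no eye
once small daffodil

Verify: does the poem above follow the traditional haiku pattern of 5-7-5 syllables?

No

Line 1: one (1), branch (1), jumps (1), past (1), moss (1) → 5 ✓
Line 2: scarlet (2), messenger (3), from (1), no (1), eye (1) → 8 (expected 7)
Line 3: once (1), small (1), daffodil (3) → 5 ✓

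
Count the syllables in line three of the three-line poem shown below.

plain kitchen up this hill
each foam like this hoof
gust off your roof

4

Line three: gust(1) + off(1) + your(1) + roof(1) = 4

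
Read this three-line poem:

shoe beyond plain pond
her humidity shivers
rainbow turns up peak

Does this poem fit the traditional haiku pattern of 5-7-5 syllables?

Line 1: "shoe beyond plain pond": 1+2+1+1 = 5 ✓
Line 2: "her humidity shivers": 1+4+2 = 7 ✓
Line 3: "rainbow turns up peak": 2+1+1+1 = 5 ✓

Yes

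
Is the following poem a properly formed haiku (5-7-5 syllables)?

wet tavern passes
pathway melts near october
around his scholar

Line 1: wet(1) + tavern(2) + passes(2) = 5 ✓
Line 2: pathway(2) + melts(1) + near(1) + october(3) = 7 ✓
Line 3: around(2) + his(1) + scholar(2) = 5 ✓

Yes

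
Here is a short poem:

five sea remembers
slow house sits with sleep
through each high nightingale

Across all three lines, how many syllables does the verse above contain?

16

Line 1: "five sea remembers": 1+1+3 = 5
Line 2: "slow house sits with sleep": 1+1+1+1+1 = 5
Line 3: "through each high nightingale": 1+1+1+3 = 6
Total: 5 + 5 + 6 = 16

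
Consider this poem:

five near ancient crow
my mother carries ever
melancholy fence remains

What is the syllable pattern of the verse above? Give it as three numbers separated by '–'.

Line 1: "five near ancient crow": 1+1+2+1 = 5
Line 2: "my mother carries ever": 1+2+2+2 = 7
Line 3: "melancholy fence remains": 4+1+2 = 7

5–7–7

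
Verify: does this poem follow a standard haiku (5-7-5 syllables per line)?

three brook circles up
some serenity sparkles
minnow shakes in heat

Line 1: "three brook circles up": 1+1+2+1 = 5 ✓
Line 2: "some serenity sparkles": 1+4+2 = 7 ✓
Line 3: "minnow shakes in heat": 2+1+1+1 = 5 ✓

Yes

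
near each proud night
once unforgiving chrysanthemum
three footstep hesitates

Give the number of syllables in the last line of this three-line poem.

6

The last line: three(1) + footstep(2) + hesitates(3) = 6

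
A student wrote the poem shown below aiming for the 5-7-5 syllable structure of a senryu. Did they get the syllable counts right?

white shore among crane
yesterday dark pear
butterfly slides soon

Line 1: "white shore among crane": 1+1+2+1 = 5 ✓
Line 2: "yesterday dark pear": 3+1+1 = 5 (expected 7)
Line 3: "butterfly slides soon": 3+1+1 = 5 ✓

No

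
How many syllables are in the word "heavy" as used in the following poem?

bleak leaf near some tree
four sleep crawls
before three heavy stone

2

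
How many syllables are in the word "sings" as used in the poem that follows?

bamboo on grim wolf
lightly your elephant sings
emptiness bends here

1

"sings" has 1 syllable.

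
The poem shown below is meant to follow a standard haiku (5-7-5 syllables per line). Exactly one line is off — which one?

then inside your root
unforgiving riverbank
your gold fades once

Line 1: "then inside your root": 1+2+1+1 = 5 ✓
Line 2: "unforgiving riverbank": 4+3 = 7 ✓
Line 3: "your gold fades once": 1+1+1+1 = 4 (expected 5)

The third line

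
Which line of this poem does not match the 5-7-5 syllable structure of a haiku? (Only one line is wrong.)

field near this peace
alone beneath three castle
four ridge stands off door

Line 1: field(1) + near(1) + this(1) + peace(1) = 4 (expected 5)
Line 2: alone(2) + beneath(2) + three(1) + castle(2) = 7 ✓
Line 3: four(1) + ridge(1) + stands(1) + off(1) + door(1) = 5 ✓

Line 1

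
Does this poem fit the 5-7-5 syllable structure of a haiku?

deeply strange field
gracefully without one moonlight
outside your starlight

Line 1: deeply (2), strange (1), field (1) → 4 (expected 5)
Line 2: gracefully (3), without (2), one (1), moonlight (2) → 8 (expected 7)
Line 3: outside (2), your (1), starlight (2) → 5 ✓

No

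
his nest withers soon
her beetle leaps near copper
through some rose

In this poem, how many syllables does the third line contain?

The third line: through(1) + some(1) + rose(1) = 3

3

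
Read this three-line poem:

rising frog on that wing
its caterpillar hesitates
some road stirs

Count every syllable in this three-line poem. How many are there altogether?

Line 1: "rising frog on that wing": 2+1+1+1+1 = 6
Line 2: "its caterpillar hesitates": 1+4+3 = 8
Line 3: "some road stirs": 1+1+1 = 3
Total: 6 + 8 + 3 = 17

17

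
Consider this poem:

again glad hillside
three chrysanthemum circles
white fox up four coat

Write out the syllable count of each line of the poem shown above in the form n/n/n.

5/7/5

Line 1: "again glad hillside": 2+1+2 = 5
Line 2: "three chrysanthemum circles": 1+4+2 = 7
Line 3: "white fox up four coat": 1+1+1+1+1 = 5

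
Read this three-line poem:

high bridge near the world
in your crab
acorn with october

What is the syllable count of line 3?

6

Line 3: acorn(2) + with(1) + october(3) = 6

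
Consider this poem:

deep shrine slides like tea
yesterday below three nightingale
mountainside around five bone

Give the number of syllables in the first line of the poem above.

5

The first line: deep(1) + shrine(1) + slides(1) + like(1) + tea(1) = 5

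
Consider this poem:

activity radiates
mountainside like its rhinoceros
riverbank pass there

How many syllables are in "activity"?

4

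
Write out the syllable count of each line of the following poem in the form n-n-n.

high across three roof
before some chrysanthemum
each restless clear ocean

5-7-6

Line 1: high(1) + across(2) + three(1) + roof(1) = 5
Line 2: before(2) + some(1) + chrysanthemum(4) = 7
Line 3: each(1) + restless(2) + clear(1) + ocean(2) = 6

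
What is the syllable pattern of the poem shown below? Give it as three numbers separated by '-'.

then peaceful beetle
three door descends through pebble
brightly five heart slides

5-7-5

Line 1: then(1) + peaceful(2) + beetle(2) = 5
Line 2: three(1) + door(1) + descends(2) + through(1) + pebble(2) = 7
Line 3: brightly(2) + five(1) + heart(1) + slides(1) = 5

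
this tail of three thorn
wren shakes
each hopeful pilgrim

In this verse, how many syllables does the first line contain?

5

The first line: "this tail of three thorn": 1+1+1+1+1 = 5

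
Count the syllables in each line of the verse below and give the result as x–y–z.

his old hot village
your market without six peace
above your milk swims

Line 1: "his old hot village": 1+1+1+2 = 5
Line 2: "your market without six peace": 1+2+2+1+1 = 7
Line 3: "above your milk swims": 2+1+1+1 = 5

5–7–5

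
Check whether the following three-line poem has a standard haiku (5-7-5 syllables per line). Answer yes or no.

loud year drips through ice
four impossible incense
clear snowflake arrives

Yes

Line 1: "loud year drips through ice": 1+1+1+1+1 = 5 ✓
Line 2: "four impossible incense": 1+4+2 = 7 ✓
Line 3: "clear snowflake arrives": 1+2+2 = 5 ✓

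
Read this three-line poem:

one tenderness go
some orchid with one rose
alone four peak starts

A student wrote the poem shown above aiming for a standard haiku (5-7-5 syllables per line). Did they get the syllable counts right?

No

Line 1: one (1), tenderness (3), go (1) → 5 ✓
Line 2: some (1), orchid (2), with (1), one (1), rose (1) → 6 (expected 7)
Line 3: alone (2), four (1), peak (1), starts (1) → 5 ✓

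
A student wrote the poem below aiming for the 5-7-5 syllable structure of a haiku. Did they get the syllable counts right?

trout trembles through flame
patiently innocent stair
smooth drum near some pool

Yes

Line 1: trout(1) + trembles(2) + through(1) + flame(1) = 5 ✓
Line 2: patiently(3) + innocent(3) + stair(1) = 7 ✓
Line 3: smooth(1) + drum(1) + near(1) + some(1) + pool(1) = 5 ✓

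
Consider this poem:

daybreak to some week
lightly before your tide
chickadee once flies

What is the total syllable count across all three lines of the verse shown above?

16

Line 1: daybreak(2) + to(1) + some(1) + week(1) = 5
Line 2: lightly(2) + before(2) + your(1) + tide(1) = 6
Line 3: chickadee(3) + once(1) + flies(1) = 5
Total: 5 + 6 + 5 = 16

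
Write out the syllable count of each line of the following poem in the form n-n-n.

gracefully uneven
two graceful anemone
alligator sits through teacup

6-7-8

Line 1: gracefully (3), uneven (3) → 6
Line 2: two (1), graceful (2), anemone (4) → 7
Line 3: alligator (4), sits (1), through (1), teacup (2) → 8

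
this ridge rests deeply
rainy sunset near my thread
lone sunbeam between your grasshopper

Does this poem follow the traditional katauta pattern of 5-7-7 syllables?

No

Line 1: "this ridge rests deeply": 1+1+1+2 = 5 ✓
Line 2: "rainy sunset near my thread": 2+2+1+1+1 = 7 ✓
Line 3: "lone sunbeam between your grasshopper": 1+2+2+1+3 = 9 (expected 7)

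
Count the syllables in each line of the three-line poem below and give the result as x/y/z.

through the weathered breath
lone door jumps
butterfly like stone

5/3/5

Line 1: "through the weathered breath": 1+1+2+1 = 5
Line 2: "lone door jumps": 1+1+1 = 3
Line 3: "butterfly like stone": 3+1+1 = 5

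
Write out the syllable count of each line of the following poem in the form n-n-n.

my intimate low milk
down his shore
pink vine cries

Line 1: my(1) + intimate(3) + low(1) + milk(1) = 6
Line 2: down(1) + his(1) + shore(1) = 3
Line 3: pink(1) + vine(1) + cries(1) = 3

6-3-3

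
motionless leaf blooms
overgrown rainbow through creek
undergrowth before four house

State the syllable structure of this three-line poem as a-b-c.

5-7-7

Line 1: motionless (3), leaf (1), blooms (1) → 5
Line 2: overgrown (3), rainbow (2), through (1), creek (1) → 7
Line 3: undergrowth (3), before (2), four (1), house (1) → 7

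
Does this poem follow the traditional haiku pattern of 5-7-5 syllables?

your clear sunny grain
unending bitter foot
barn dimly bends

Line 1: "your clear sunny grain": 1+1+2+1 = 5 ✓
Line 2: "unending bitter foot": 3+2+1 = 6 (expected 7)
Line 3: "barn dimly bends": 1+2+1 = 4 (expected 5)

No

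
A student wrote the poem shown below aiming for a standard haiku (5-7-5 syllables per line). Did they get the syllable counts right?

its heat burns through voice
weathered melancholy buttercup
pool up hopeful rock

No

Line 1: "its heat burns through voice": 1+1+1+1+1 = 5 ✓
Line 2: "weathered melancholy buttercup": 2+4+3 = 9 (expected 7)
Line 3: "pool up hopeful rock": 1+1+2+1 = 5 ✓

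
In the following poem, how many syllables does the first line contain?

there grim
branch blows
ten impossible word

The first line: "there grim": 1+1 = 2

2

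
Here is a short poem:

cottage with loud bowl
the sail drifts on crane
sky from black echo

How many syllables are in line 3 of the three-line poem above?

5

Line 3: sky (1), from (1), black (1), echo (2) → 5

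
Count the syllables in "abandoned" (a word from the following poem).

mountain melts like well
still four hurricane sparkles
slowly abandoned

3

"abandoned" has 3 syllables.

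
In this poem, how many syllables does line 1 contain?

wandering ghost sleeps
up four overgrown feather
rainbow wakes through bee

5

Line 1: "wandering ghost sleeps": 3+1+1 = 5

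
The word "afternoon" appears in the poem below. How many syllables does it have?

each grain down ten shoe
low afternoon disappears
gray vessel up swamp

3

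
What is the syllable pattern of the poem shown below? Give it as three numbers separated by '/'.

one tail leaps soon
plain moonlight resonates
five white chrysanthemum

Line 1: one (1), tail (1), leaps (1), soon (1) → 4
Line 2: plain (1), moonlight (2), resonates (3) → 6
Line 3: five (1), white (1), chrysanthemum (4) → 6

4/6/6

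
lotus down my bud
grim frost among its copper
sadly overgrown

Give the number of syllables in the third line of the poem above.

The third line: sadly(2) + overgrown(3) = 5

5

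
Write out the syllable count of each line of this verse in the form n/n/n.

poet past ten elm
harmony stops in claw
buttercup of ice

Line 1: "poet past ten elm": 2+1+1+1 = 5
Line 2: "harmony stops in claw": 3+1+1+1 = 6
Line 3: "buttercup of ice": 3+1+1 = 5

5/6/5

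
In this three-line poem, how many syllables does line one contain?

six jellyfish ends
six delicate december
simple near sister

5

Line one: "six jellyfish ends": 1+3+1 = 5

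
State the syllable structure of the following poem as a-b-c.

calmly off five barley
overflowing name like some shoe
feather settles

Line 1: calmly (2), off (1), five (1), barley (2) → 6
Line 2: overflowing (4), name (1), like (1), some (1), shoe (1) → 8
Line 3: feather (2), settles (2) → 4

6-8-4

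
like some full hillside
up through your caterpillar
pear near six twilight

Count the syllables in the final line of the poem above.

The final line: "pear near six twilight": 1+1+1+2 = 5

5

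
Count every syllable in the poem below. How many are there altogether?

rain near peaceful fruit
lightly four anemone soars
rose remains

16

Line 1: rain(1) + near(1) + peaceful(2) + fruit(1) = 5
Line 2: lightly(2) + four(1) + anemone(4) + soars(1) = 8
Line 3: rose(1) + remains(2) = 3
Total: 5 + 8 + 3 = 16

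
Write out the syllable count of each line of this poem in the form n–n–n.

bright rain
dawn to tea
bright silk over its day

Line 1: "bright rain": 1+1 = 2
Line 2: "dawn to tea": 1+1+1 = 3
Line 3: "bright silk over its day": 1+1+2+1+1 = 6

2–3–6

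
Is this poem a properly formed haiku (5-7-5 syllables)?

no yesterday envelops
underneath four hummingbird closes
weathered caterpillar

No

Line 1: no (1), yesterday (3), envelops (3) → 7 (expected 5)
Line 2: underneath (3), four (1), hummingbird (3), closes (2) → 9 (expected 7)
Line 3: weathered (2), caterpillar (4) → 6 (expected 5)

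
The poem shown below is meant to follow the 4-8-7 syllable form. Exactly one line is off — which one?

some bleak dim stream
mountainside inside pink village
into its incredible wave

The third line

Line 1: some (1), bleak (1), dim (1), stream (1) → 4 ✓
Line 2: mountainside (3), inside (2), pink (1), village (2) → 8 ✓
Line 3: into (2), its (1), incredible (4), wave (1) → 8 (expected 7)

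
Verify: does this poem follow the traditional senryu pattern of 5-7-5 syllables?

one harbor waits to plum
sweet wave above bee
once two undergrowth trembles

No

Line 1: one(1) + harbor(2) + waits(1) + to(1) + plum(1) = 6 (expected 5)
Line 2: sweet(1) + wave(1) + above(2) + bee(1) = 5 (expected 7)
Line 3: once(1) + two(1) + undergrowth(3) + trembles(2) = 7 (expected 5)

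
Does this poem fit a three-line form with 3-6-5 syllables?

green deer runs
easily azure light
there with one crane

No

Line 1: green (1), deer (1), runs (1) → 3 ✓
Line 2: easily (3), azure (2), light (1) → 6 ✓
Line 3: there (1), with (1), one (1), crane (1) → 4 (expected 5)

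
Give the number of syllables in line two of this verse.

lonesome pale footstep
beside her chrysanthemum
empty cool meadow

Line two: beside (2), her (1), chrysanthemum (4) → 7

7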